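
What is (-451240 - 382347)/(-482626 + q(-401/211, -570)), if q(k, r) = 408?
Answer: 833587/482218 ≈ 1.7287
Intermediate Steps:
(-451240 - 382347)/(-482626 + q(-401/211, -570)) = (-451240 - 382347)/(-482626 + 408) = -833587/(-482218) = -833587*(-1/482218) = 833587/482218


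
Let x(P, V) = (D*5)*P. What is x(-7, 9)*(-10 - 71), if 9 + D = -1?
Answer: -28350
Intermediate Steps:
D = -10 (D = -9 - 1 = -10)
x(P, V) = -50*P (x(P, V) = (-10*5)*P = -50*P)
x(-7, 9)*(-10 - 71) = (-50*(-7))*(-10 - 71) = 350*(-81) = -28350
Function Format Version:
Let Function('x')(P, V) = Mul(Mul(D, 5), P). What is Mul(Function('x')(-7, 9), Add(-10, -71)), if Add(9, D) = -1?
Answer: -28350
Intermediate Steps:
D = -10 (D = Add(-9, -1) = -10)
Function('x')(P, V) = Mul(-50, P) (Function('x')(P, V) = Mul(Mul(-10, 5), P) = Mul(-50, P))
Mul(Function('x')(-7, 9), Add(-10, -71)) = Mul(Mul(-50, -7), Add(-10, -71)) = Mul(350, -81) = -28350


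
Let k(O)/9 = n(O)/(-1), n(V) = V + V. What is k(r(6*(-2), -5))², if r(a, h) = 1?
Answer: 324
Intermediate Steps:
n(V) = 2*V
k(O) = -18*O (k(O) = 9*((2*O)/(-1)) = 9*((2*O)*(-1)) = 9*(-2*O) = -18*O)
k(r(6*(-2), -5))² = (-18*1)² = (-18)² = 324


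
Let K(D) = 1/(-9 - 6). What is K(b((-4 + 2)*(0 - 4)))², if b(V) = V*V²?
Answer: 1/225 ≈ 0.0044444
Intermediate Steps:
b(V) = V³
K(D) = -1/15 (K(D) = 1/(-15) = -1/15)
K(b((-4 + 2)*(0 - 4)))² = (-1/15)² = 1/225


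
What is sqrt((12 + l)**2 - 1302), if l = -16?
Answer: I*sqrt(1286) ≈ 35.861*I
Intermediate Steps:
sqrt((12 + l)**2 - 1302) = sqrt((12 - 16)**2 - 1302) = sqrt((-4)**2 - 1302) = sqrt(16 - 1302) = sqrt(-1286) = I*sqrt(1286)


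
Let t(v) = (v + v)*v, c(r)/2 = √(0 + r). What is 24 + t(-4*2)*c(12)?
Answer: 24 + 512*√3 ≈ 910.81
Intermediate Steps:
c(r) = 2*√r (c(r) = 2*√(0 + r) = 2*√r)
t(v) = 2*v² (t(v) = (2*v)*v = 2*v²)
24 + t(-4*2)*c(12) = 24 + (2*(-4*2)²)*(2*√12) = 24 + (2*(-8)²)*(2*(2*√3)) = 24 + (2*64)*(4*√3) = 24 + 128*(4*√3) = 24 + 512*√3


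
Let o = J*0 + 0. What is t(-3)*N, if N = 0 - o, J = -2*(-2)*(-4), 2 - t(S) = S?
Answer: 0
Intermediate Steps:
t(S) = 2 - S
J = -16 (J = 4*(-4) = -16)
o = 0 (o = -16*0 + 0 = 0 + 0 = 0)
N = 0 (N = 0 - 1*0 = 0 + 0 = 0)
t(-3)*N = (2 - 1*(-3))*0 = (2 + 3)*0 = 5*0 = 0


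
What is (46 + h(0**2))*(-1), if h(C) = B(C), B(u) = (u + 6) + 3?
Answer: -55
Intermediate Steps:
B(u) = 9 + u (B(u) = (6 + u) + 3 = 9 + u)
h(C) = 9 + C
(46 + h(0**2))*(-1) = (46 + (9 + 0**2))*(-1) = (46 + (9 + 0))*(-1) = (46 + 9)*(-1) = 55*(-1) = -55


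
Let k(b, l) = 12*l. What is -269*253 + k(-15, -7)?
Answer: -68141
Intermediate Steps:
-269*253 + k(-15, -7) = -269*253 + 12*(-7) = -68057 - 84 = -68141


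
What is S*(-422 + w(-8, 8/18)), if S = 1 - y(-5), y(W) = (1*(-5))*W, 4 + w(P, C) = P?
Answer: 10416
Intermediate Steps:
w(P, C) = -4 + P
y(W) = -5*W
S = -24 (S = 1 - (-5)*(-5) = 1 - 1*25 = 1 - 25 = -24)
S*(-422 + w(-8, 8/18)) = -24*(-422 + (-4 - 8)) = -24*(-422 - 12) = -24*(-434) = 10416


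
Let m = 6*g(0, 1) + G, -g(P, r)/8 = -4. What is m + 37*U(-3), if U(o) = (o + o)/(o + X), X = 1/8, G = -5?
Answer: 6077/23 ≈ 264.22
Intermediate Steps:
g(P, r) = 32 (g(P, r) = -8*(-4) = 32)
X = ⅛ ≈ 0.12500
U(o) = 2*o/(⅛ + o) (U(o) = (o + o)/(o + ⅛) = (2*o)/(⅛ + o) = 2*o/(⅛ + o))
m = 187 (m = 6*32 - 5 = 192 - 5 = 187)
m + 37*U(-3) = 187 + 37*(16*(-3)/(1 + 8*(-3))) = 187 + 37*(16*(-3)/(1 - 24)) = 187 + 37*(16*(-3)/(-23)) = 187 + 37*(16*(-3)*(-1/23)) = 187 + 37*(48/23) = 187 + 1776/23 = 6077/23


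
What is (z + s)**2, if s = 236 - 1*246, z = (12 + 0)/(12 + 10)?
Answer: 10816/121 ≈ 89.388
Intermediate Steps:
z = 6/11 (z = 12/22 = 12*(1/22) = 6/11 ≈ 0.54545)
s = -10 (s = 236 - 246 = -10)
(z + s)**2 = (6/11 - 10)**2 = (-104/11)**2 = 10816/121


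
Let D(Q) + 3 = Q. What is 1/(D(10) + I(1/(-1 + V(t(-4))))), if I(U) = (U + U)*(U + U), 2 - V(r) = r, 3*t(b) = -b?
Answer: 1/43 ≈ 0.023256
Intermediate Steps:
D(Q) = -3 + Q
t(b) = -b/3 (t(b) = (-b)/3 = -b/3)
V(r) = 2 - r
I(U) = 4*U² (I(U) = (2*U)*(2*U) = 4*U²)
1/(D(10) + I(1/(-1 + V(t(-4))))) = 1/((-3 + 10) + 4*(1/(-1 + (2 - (-1)*(-4)/3)))²) = 1/(7 + 4*(1/(-1 + (2 - 1*4/3)))²) = 1/(7 + 4*(1/(-1 + (2 - 4/3)))²) = 1/(7 + 4*(1/(-1 + ⅔))²) = 1/(7 + 4*(1/(-⅓))²) = 1/(7 + 4*(-3)²) = 1/(7 + 4*9) = 1/(7 + 36) = 1/43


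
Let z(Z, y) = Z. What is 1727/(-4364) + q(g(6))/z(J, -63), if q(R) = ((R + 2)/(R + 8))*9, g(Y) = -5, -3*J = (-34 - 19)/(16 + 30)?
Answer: -5511619/231292 ≈ -23.830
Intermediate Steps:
J = 53/138 (J = -(-34 - 19)/(3*(16 + 30)) = -(-53)/(3*46) = -1/3*(-53/46) = 53/138 ≈ 0.38406)
q(R) = 9*(2 + R)/(8 + R) (q(R) = ((2 + R)/(8 + R))*9 = 9*(2 + R)/(8 + R))
1727/(-4364) + q(g(6))/z(J, -63) = 1727/(-4364) + (9*(2 - 5)/(8 - 5))/(53/138) = 1727*(-1/4364) + (9*(-3)/3)*(138/53) = -1727/4364 + (9*(1/3)*(-3))*(138/53) = -1727/4364 - 9*138/53 = -1727/4364 - 1242/53 = -5511619/231292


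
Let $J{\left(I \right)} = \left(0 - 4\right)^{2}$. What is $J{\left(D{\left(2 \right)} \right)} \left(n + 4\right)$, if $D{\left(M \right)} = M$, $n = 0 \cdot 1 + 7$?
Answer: $176$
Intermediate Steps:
$n = 7$ ($n = 0 + 7 = 7$)
$J{\left(I \right)} = 16$ ($J{\left(I \right)} = \left(-4\right)^{2} = 16$)
$J{\left(D{\left(2 \right)} \right)} \left(n + 4\right) = 16 \left(7 + 4\right) = 16 \cdot 11 = 176$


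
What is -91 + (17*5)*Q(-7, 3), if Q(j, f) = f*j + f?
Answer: -1621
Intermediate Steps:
Q(j, f) = f + f*j
-91 + (17*5)*Q(-7, 3) = -91 + (17*5)*(3*(1 - 7)) = -91 + 85*(3*(-6)) = -91 + 85*(-18) = -91 - 1530 = -1621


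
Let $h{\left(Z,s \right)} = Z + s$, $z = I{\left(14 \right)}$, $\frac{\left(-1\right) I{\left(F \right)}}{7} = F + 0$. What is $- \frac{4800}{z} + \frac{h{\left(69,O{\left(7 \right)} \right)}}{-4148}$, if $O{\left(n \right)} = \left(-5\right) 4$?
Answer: $\frac{9952799}{203252} \approx 48.968$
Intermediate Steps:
$I{\left(F \right)} = - 7 F$ ($I{\left(F \right)} = - 7 \left(F + 0\right) = - 7 F$)
$z = -98$ ($z = \left(-7\right) 14 = -98$)
$O{\left(n \right)} = -20$
$- \frac{4800}{z} + \frac{h{\left(69,O{\left(7 \right)} \right)}}{-4148} = - \frac{4800}{-98} + \frac{69 - 20}{-4148} = \left(-4800\right) \left(- \frac{1}{98}\right) + 49 \left(- \frac{1}{4148}\right) = \frac{2400}{49} - \frac{49}{4148} = \frac{9952799}{203252}$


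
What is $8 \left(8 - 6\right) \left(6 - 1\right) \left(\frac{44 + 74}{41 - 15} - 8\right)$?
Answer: $- \frac{3600}{13} \approx -276.92$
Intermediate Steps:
$8 \left(8 - 6\right) \left(6 - 1\right) \left(\frac{44 + 74}{41 - 15} - 8\right) = 8 \cdot 2 \cdot 5 \left(\frac{118}{26} - 8\right) = 8 \cdot 10 \left(118 \cdot \frac{1}{26} - 8\right) = 80 \left(\frac{59}{13} - 8\right) = 80 \left(- \frac{45}{13}\right) = - \frac{3600}{13}$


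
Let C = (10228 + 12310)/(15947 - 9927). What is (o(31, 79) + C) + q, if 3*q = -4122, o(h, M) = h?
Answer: -4031161/3010 ≈ -1339.3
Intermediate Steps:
C = 11269/3010 (C = 22538/6020 = 22538*(1/6020) = 11269/3010 ≈ 3.7439)
q = -1374 (q = (1/3)*(-4122) = -1374)
(o(31, 79) + C) + q = (31 + 11269/3010) - 1374 = 104579/3010 - 1374 = -4031161/3010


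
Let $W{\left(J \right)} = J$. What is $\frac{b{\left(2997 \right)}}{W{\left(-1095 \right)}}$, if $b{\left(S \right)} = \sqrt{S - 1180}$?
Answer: $- \frac{\sqrt{1817}}{1095} \approx -0.038928$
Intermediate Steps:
$b{\left(S \right)} = \sqrt{-1180 + S}$
$\frac{b{\left(2997 \right)}}{W{\left(-1095 \right)}} = \frac{\sqrt{-1180 + 2997}}{-1095} = \sqrt{1817} \left(- \frac{1}{1095}\right) = - \frac{\sqrt{1817}}{1095}$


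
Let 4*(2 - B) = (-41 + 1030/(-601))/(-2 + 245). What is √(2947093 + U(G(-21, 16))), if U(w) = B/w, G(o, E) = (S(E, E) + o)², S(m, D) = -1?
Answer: √166929524913282493/237996 ≈ 1716.7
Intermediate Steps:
B = 398005/194724 (B = 2 - (-41 + 1030/(-601))/(4*(-2 + 245)) = 2 - (-41 + 1030*(-1/601))/(4*243) = 2 - (-41 - 1030/601)/(4*243) = 2 - (-25671)/(2404*243) = 2 - ¼*(-8557/48681) = 2 + 8557/194724 = 398005/194724 ≈ 2.0439)
G(o, E) = (-1 + o)²
U(w) = 398005/(194724*w)
√(2947093 + U(G(-21, 16))) = √(2947093 + 398005/(194724*((-1 - 21)²))) = √(2947093 + 398005/(194724*((-22)²))) = √(2947093 + (398005/194724)/484) = √(2947093 + (398005/194724)*(1/484)) = √(2947093 + 398005/94246416) = √(277752953266693/94246416) = √166929524913282493/237996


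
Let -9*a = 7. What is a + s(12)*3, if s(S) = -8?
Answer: -223/9 ≈ -24.778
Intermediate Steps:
a = -7/9 (a = -⅑*7 = -7/9 ≈ -0.77778)
a + s(12)*3 = -7/9 - 8*3 = -7/9 - 24 = -223/9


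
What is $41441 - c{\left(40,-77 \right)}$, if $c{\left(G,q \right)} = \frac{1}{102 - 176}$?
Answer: $\frac{3066635}{74} \approx 41441.0$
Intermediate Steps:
$c{\left(G,q \right)} = - \frac{1}{74}$ ($c{\left(G,q \right)} = \frac{1}{-74} = - \frac{1}{74}$)
$41441 - c{\left(40,-77 \right)} = 41441 - - \frac{1}{74} = 41441 + \frac{1}{74} = \frac{3066635}{74}$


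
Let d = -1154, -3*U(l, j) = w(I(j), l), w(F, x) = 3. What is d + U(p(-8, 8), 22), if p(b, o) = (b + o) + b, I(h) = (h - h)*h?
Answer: -1155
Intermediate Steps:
I(h) = 0 (I(h) = 0*h = 0)
p(b, o) = o + 2*b
U(l, j) = -1 (U(l, j) = -⅓*3 = -1)
d + U(p(-8, 8), 22) = -1154 - 1 = -1155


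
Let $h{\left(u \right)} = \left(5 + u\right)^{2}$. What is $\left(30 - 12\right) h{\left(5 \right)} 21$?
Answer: $37800$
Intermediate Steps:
$\left(30 - 12\right) h{\left(5 \right)} 21 = \left(30 - 12\right) \left(5 + 5\right)^{2} \cdot 21 = \left(30 - 12\right) 10^{2} \cdot 21 = 18 \cdot 100 \cdot 21 = 1800 \cdot 21 = 37800$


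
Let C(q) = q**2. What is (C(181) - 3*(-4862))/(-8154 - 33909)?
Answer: -47347/42063 ≈ -1.1256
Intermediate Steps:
(C(181) - 3*(-4862))/(-8154 - 33909) = (181**2 - 3*(-4862))/(-8154 - 33909) = (32761 + 14586)/(-42063) = 47347*(-1/42063) = -47347/42063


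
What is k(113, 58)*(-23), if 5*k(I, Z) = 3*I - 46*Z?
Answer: 53567/5 ≈ 10713.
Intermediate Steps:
k(I, Z) = -46*Z/5 + 3*I/5 (k(I, Z) = (3*I - 46*Z)/5 = (-46*Z + 3*I)/5 = -46*Z/5 + 3*I/5)
k(113, 58)*(-23) = (-46/5*58 + (⅗)*113)*(-23) = (-2668/5 + 339/5)*(-23) = -2329/5*(-23) = 53567/5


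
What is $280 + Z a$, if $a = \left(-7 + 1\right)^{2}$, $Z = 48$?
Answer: $2008$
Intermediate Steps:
$a = 36$ ($a = \left(-6\right)^{2} = 36$)
$280 + Z a = 280 + 48 \cdot 36 = 280 + 1728 = 2008$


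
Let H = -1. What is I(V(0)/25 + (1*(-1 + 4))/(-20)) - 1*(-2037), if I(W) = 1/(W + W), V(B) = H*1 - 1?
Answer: 46801/23 ≈ 2034.8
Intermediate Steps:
V(B) = -2 (V(B) = -1*1 - 1 = -1 - 1 = -2)
I(W) = 1/(2*W)
I(V(0)/25 + (1*(-1 + 4))/(-20)) - 1*(-2037) = 1/(2*(-2/25 + (1*(-1 + 4))/(-20))) - 1*(-2037) = 1/(2*(-2*1/25 + (1*3)*(-1/20))) + 2037 = 1/(2*(-2/25 + 3*(-1/20))) + 2037 = 1/(2*(-2/25 - 3/20)) + 2037 = 1/(2*(-23/100)) + 2037 = (½)*(-100/23) + 2037 = -50/23 + 2037 = 46801/23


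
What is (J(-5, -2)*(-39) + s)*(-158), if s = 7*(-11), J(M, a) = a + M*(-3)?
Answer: 92272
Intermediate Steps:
J(M, a) = a - 3*M
s = -77
(J(-5, -2)*(-39) + s)*(-158) = ((-2 - 3*(-5))*(-39) - 77)*(-158) = ((-2 + 15)*(-39) - 77)*(-158) = (13*(-39) - 77)*(-158) = (-507 - 77)*(-158) = -584*(-158) = 92272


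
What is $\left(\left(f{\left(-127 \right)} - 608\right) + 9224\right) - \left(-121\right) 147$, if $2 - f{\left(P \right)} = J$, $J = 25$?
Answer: $26380$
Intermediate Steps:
$f{\left(P \right)} = -23$ ($f{\left(P \right)} = 2 - 25 = -23$)
$\left(\left(f{\left(-127 \right)} - 608\right) + 9224\right) - \left(-121\right) 147 = \left(\left(-23 - 608\right) + 9224\right) - \left(-121\right) 147 = \left(-631 + 9224\right) - -17787 = 8593 + 17787 = 26380$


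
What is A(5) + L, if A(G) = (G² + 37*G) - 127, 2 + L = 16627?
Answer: 16708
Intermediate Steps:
L = 16625 (L = -2 + 16627 = 16625)
A(G) = -127 + G² + 37*G
A(5) + L = (-127 + 5² + 37*5) + 16625 = (-127 + 25 + 185) + 16625 = 83 + 16625 = 16708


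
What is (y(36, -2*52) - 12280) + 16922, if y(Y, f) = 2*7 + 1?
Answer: 4657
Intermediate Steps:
y(Y, f) = 15 (y(Y, f) = 14 + 1 = 15)
(y(36, -2*52) - 12280) + 16922 = (15 - 12280) + 16922 = -12265 + 16922 = 4657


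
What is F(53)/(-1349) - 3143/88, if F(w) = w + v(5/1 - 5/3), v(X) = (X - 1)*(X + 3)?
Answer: -38212843/1068408 ≈ -35.766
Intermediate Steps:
v(X) = (-1 + X)*(3 + X)
F(w) = 133/9 + w (F(w) = w + (-3 + (5/1 - 5/3)² + 2*(5/1 - 5/3)) = w + (-3 + (5*1 - 5*⅓)² + 2*(5*1 - 5*⅓)) = w + (-3 + (5 - 5/3)² + 2*(5 - 5/3)) = w + (-3 + (10/3)² + 2*(10/3)) = w + (-3 + 100/9 + 20/3) = w + 133/9 = 133/9 + w)
F(53)/(-1349) - 3143/88 = (133/9 + 53)/(-1349) - 3143/88 = (610/9)*(-1/1349) - 3143*1/88 = -610/12141 - 3143/88 = -38212843/1068408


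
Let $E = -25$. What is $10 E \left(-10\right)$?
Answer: $2500$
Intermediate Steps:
$10 E \left(-10\right) = 10 \left(-25\right) \left(-10\right) = \left(-250\right) \left(-10\right) = 2500$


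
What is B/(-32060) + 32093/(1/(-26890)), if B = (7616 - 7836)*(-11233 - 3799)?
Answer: -1383358339662/1603 ≈ -8.6298e+8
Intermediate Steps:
B = 3307040 (B = -220*(-15032) = 3307040)
B/(-32060) + 32093/(1/(-26890)) = 3307040/(-32060) + 32093/(1/(-26890)) = 3307040*(-1/32060) + 32093/(-1/26890) = -165352/1603 + 32093*(-26890) = -165352/1603 - 862980770 = -1383358339662/1603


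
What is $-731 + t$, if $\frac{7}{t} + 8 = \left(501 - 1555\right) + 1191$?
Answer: $- \frac{94292}{129} \approx -730.95$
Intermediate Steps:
$t = \frac{7}{129}$ ($t = \frac{7}{-8 + \left(\left(501 - 1555\right) + 1191\right)} = \frac{7}{-8 + \left(-1054 + 1191\right)} = \frac{7}{-8 + 137} = \frac{7}{129} \approx 0.054264$)
$-731 + t = -731 + \frac{7}{129} = - \frac{94292}{129}$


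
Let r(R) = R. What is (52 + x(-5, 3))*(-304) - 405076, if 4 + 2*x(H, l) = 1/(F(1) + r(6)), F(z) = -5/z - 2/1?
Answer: -420124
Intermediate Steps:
F(z) = -2 - 5/z (F(z) = -5/z - 2*1 = -5/z - 2 = -2 - 5/z)
x(H, l) = -5/2 (x(H, l) = -2 + 1/(2*((-2 - 5/1) + 6)) = -2 + 1/(2*((-2 - 5*1) + 6)) = -2 + 1/(2*((-2 - 5) + 6)) = -2 + 1/(2*(-7 + 6)) = -2 + (½)/(-1) = -2 + (½)*(-1) = -2 - ½ = -5/2)
(52 + x(-5, 3))*(-304) - 405076 = (52 - 5/2)*(-304) - 405076 = (99/2)*(-304) - 405076 = -15048 - 405076 = -420124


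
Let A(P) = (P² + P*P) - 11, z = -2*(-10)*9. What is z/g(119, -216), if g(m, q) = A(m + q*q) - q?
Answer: 12/291720097 ≈ 4.1135e-8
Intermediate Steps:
z = 180 (z = 20*9 = 180)
A(P) = -11 + 2*P² (A(P) = (P² + P²) - 11 = 2*P² - 11 = -11 + 2*P²)
g(m, q) = -11 - q + 2*(m + q²)² (g(m, q) = (-11 + 2*(m + q*q)²) - q = (-11 + 2*(m + q²)²) - q = -11 - q + 2*(m + q²)²)
z/g(119, -216) = 180/(-11 - 1*(-216) + 2*(119 + (-216)²)²) = 180/(-11 + 216 + 2*(119 + 46656)²) = 180/(-11 + 216 + 2*46775²) = 180/(-11 + 216 + 2*2187900625) = 180/(-11 + 216 + 4375801250) = 180/4375801455 = 180*(1/4375801455) = 12/291720097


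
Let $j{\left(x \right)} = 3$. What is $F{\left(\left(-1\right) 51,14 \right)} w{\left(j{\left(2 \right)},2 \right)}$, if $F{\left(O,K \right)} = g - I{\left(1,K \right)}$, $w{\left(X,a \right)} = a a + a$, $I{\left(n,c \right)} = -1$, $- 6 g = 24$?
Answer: $-18$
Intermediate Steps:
$g = -4$ ($g = \left(- \frac{1}{6}\right) 24 = -4$)
$w{\left(X,a \right)} = a + a^{2}$ ($w{\left(X,a \right)} = a^{2} + a = a + a^{2}$)
$F{\left(O,K \right)} = -3$ ($F{\left(O,K \right)} = -4 - -1 = -4 + 1 = -3$)
$F{\left(\left(-1\right) 51,14 \right)} w{\left(j{\left(2 \right)},2 \right)} = - 3 \cdot 2 \left(1 + 2\right) = - 3 \cdot 2 \cdot 3 = \left(-3\right) 6 = -18$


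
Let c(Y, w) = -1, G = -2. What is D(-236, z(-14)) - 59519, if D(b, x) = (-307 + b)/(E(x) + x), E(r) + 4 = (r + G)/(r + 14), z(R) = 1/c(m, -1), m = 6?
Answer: -4040233/68 ≈ -59415.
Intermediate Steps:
z(R) = -1 (z(R) = 1/(-1) = -1)
E(r) = -4 + (-2 + r)/(14 + r) (E(r) = -4 + (r - 2)/(r + 14) = -4 + (-2 + r)/(14 + r))
D(b, x) = (-307 + b)/(x + (-58 - 3*x)/(14 + x)) (D(b, x) = (-307 + b)/((-58 - 3*x)/(14 + x) + x) = (-307 + b)/(x + (-58 - 3*x)/(14 + x)))
D(-236, z(-14)) - 59519 = (-307 - 236)*(14 - 1)/(-58 - 3*(-1) - (14 - 1)) - 59519 = -543*13/(-58 + 3 - 1*13) - 59519 = -543*13/(-58 + 3 - 13) - 59519 = -543*13/(-68) - 59519 = -1/68*(-543)*13 - 59519 = 7059/68 - 59519 = -4040233/68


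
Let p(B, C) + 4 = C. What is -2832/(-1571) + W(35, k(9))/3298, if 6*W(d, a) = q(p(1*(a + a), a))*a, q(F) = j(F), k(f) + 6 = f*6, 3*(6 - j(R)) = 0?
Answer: 4707672/2590579 ≈ 1.8172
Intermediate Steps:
j(R) = 6 (j(R) = 6 - ⅓*0 = 6 + 0 = 6)
k(f) = -6 + 6*f (k(f) = -6 + f*6 = -6 + 6*f)
p(B, C) = -4 + C
q(F) = 6
W(d, a) = a (W(d, a) = (6*a)/6 = a)
-2832/(-1571) + W(35, k(9))/3298 = -2832/(-1571) + (-6 + 6*9)/3298 = -2832*(-1/1571) + (-6 + 54)*(1/3298) = 2832/1571 + 48*(1/3298) = 2832/1571 + 24/1649 = 4707672/2590579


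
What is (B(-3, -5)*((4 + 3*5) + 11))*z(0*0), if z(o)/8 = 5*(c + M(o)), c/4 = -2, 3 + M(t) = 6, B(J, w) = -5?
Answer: 30000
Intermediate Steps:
M(t) = 3 (M(t) = -3 + 6 = 3)
c = -8 (c = 4*(-2) = -8)
z(o) = -200 (z(o) = 8*(5*(-8 + 3)) = 8*(5*(-5)) = 8*(-25) = -200)
(B(-3, -5)*((4 + 3*5) + 11))*z(0*0) = -5*((4 + 3*5) + 11)*(-200) = -5*((4 + 15) + 11)*(-200) = -5*(19 + 11)*(-200) = -5*30*(-200) = -150*(-200) = 30000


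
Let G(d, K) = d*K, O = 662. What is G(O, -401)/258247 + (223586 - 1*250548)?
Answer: -6963121076/258247 ≈ -26963.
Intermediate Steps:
G(d, K) = K*d
G(O, -401)/258247 + (223586 - 1*250548) = -401*662/258247 + (223586 - 1*250548) = -265462*1/258247 + (223586 - 250548) = -265462/258247 - 26962 = -6963121076/258247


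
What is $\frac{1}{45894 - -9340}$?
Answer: $\frac{1}{55234} \approx 1.8105 \cdot 10^{-5}$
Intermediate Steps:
$\frac{1}{45894 - -9340} = \frac{1}{45894 + \left(9408 - 68\right)} = \frac{1}{45894 + 9340} = \frac{1}{55234}$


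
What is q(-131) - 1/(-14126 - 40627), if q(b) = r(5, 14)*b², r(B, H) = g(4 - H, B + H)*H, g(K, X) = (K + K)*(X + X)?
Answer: -9997516719119/54753 ≈ -1.8259e+8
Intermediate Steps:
g(K, X) = 4*K*X (g(K, X) = (2*K)*(2*X) = 4*K*X)
r(B, H) = 4*H*(4 - H)*(B + H) (r(B, H) = (4*(4 - H)*(B + H))*H = 4*H*(4 - H)*(B + H))
q(b) = -10640*b² (q(b) = (-4*14*(-4 + 14)*(5 + 14))*b² = (-4*14*10*19)*b² = -10640*b²)
q(-131) - 1/(-14126 - 40627) = -10640*(-131)² - 1/(-14126 - 40627) = -10640*17161 - 1/(-54753) = -182593040 - 1*(-1/54753) = -182593040 + 1/54753 = -9997516719119/54753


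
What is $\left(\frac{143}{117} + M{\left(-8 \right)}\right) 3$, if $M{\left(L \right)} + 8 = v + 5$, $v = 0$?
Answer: $- \frac{16}{3} \approx -5.3333$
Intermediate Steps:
$M{\left(L \right)} = -3$ ($M{\left(L \right)} = -8 + \left(0 + 5\right) = -8 + 5 = -3$)
$\left(\frac{143}{117} + M{\left(-8 \right)}\right) 3 = \left(\frac{143}{117} - 3\right) 3 = \left(143 \cdot \frac{1}{117} - 3\right) 3 = \left(\frac{11}{9} - 3\right) 3 = \left(- \frac{16}{9}\right) 3 = - \frac{16}{3}$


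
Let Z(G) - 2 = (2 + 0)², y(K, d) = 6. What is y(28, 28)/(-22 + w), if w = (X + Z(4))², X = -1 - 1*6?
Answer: -2/7 ≈ -0.28571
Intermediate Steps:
Z(G) = 6 (Z(G) = 2 + (2 + 0)² = 2 + 2² = 2 + 4 = 6)
X = -7 (X = -1 - 6 = -7)
w = 1 (w = (-7 + 6)² = (-1)² = 1)
y(28, 28)/(-22 + w) = 6/(-22 + 1) = 6/(-21) = 6*(-1/21) = -2/7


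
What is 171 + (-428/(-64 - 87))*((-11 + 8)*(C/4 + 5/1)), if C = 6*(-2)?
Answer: 23253/151 ≈ 153.99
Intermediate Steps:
C = -12
171 + (-428/(-64 - 87))*((-11 + 8)*(C/4 + 5/1)) = 171 + (-428/(-64 - 87))*((-11 + 8)*(-12/4 + 5/1)) = 171 + (-428/(-151))*(-3*(-12*¼ + 5*1)) = 171 + (-428*(-1/151))*(-3*(-3 + 5)) = 171 + 428*(-3*2)/151 = 171 + (428/151)*(-6) = 171 - 2568/151 = 23253/151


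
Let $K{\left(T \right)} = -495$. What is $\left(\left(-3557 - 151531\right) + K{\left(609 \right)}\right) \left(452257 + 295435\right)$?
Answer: $-116328164436$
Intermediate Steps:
$\left(\left(-3557 - 151531\right) + K{\left(609 \right)}\right) \left(452257 + 295435\right) = \left(\left(-3557 - 151531\right) - 495\right) \left(452257 + 295435\right) = \left(-155088 - 495\right) 747692 = \left(-155583\right) 747692 = -116328164436$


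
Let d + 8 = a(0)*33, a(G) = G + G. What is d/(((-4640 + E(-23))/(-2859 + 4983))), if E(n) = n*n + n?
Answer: 2832/689 ≈ 4.1103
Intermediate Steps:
a(G) = 2*G
E(n) = n + n**2 (E(n) = n**2 + n = n + n**2)
d = -8 (d = -8 + (2*0)*33 = -8 + 0*33 = -8 + 0 = -8)
d/(((-4640 + E(-23))/(-2859 + 4983))) = -8*(-2859 + 4983)/(-4640 - 23*(1 - 23)) = -8*2124/(-4640 - 23*(-22)) = -8*2124/(-4640 + 506) = -8/((-4134*1/2124)) = -8/(-689/354) = -8*(-354/689) = 2832/689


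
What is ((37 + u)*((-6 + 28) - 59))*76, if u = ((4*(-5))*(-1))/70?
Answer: -733932/7 ≈ -1.0485e+5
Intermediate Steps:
u = 2/7 (u = -20*(-1)*(1/70) = 20*(1/70) = 2/7 ≈ 0.28571)
((37 + u)*((-6 + 28) - 59))*76 = ((37 + 2/7)*((-6 + 28) - 59))*76 = (261*(22 - 59)/7)*76 = ((261/7)*(-37))*76 = -9657/7*76 = -733932/7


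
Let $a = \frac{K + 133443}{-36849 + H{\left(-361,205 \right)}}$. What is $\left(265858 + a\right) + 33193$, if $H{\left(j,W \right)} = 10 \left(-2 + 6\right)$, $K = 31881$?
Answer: $\frac{11007602935}{36809} \approx 2.9905 \cdot 10^{5}$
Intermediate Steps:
$H{\left(j,W \right)} = 40$ ($H{\left(j,W \right)} = 10 \cdot 4 = 40$)
$a = - \frac{165324}{36809}$ ($a = \frac{31881 + 133443}{-36849 + 40} = \frac{165324}{-36809} = 165324 \left(- \frac{1}{36809}\right) = - \frac{165324}{36809} \approx -4.4914$)
$\left(265858 + a\right) + 33193 = \left(265858 - \frac{165324}{36809}\right) + 33193 = \frac{9785801798}{36809} + 33193 = \frac{11007602935}{36809}$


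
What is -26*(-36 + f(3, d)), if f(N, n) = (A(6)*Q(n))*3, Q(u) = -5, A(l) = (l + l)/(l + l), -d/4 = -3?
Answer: 1326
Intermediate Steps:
d = 12 (d = -4*(-3) = 12)
A(l) = 1 (A(l) = (2*l)/((2*l)) = (2*l)*(1/(2*l)) = 1)
f(N, n) = -15 (f(N, n) = (1*(-5))*3 = -5*3 = -15)
-26*(-36 + f(3, d)) = -26*(-36 - 15) = -26*(-51) = 1326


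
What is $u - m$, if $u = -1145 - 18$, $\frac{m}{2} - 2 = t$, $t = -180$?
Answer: $-807$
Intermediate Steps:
$m = -356$ ($m = 4 + 2 \left(-180\right) = 4 - 360 = -356$)
$u = -1163$ ($u = -1145 - 18 = -1163$)
$u - m = -1163 - -356 = -1163 + 356 = -807$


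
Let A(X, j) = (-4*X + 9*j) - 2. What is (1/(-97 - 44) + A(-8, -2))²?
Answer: 2859481/19881 ≈ 143.83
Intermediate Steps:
A(X, j) = -2 - 4*X + 9*j
(1/(-97 - 44) + A(-8, -2))² = (1/(-97 - 44) + (-2 - 4*(-8) + 9*(-2)))² = (1/(-141) + (-2 + 32 - 18))² = (-1/141 + 12)² = (1691/141)² = 2859481/19881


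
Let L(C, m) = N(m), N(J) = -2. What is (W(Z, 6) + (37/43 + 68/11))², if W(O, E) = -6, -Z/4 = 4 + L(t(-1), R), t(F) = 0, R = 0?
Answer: 243049/223729 ≈ 1.0864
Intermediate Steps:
L(C, m) = -2
Z = -8 (Z = -4*(4 - 2) = -4*2 = -8)
(W(Z, 6) + (37/43 + 68/11))² = (-6 + (37/43 + 68/11))² = (-6 + 3331/473)² = (493/473)² = 243049/223729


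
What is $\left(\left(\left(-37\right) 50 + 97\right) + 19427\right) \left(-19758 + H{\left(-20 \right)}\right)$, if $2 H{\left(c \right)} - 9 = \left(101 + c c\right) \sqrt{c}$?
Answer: $-349123359 + 8854674 i \sqrt{5} \approx -3.4912 \cdot 10^{8} + 1.98 \cdot 10^{7} i$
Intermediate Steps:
$H{\left(c \right)} = \frac{9}{2} + \frac{\sqrt{c} \left(101 + c^{2}\right)}{2}$ ($H{\left(c \right)} = \frac{9}{2} + \frac{\left(101 + c c\right) \sqrt{c}}{2} = \frac{9}{2} + \frac{\left(101 + c^{2}\right) \sqrt{c}}{2} = \frac{9}{2} + \frac{\sqrt{c} \left(101 + c^{2}\right)}{2}$)
$\left(\left(\left(-37\right) 50 + 97\right) + 19427\right) \left(-19758 + H{\left(-20 \right)}\right) = \left(\left(\left(-37\right) 50 + 97\right) + 19427\right) \left(-19758 + \left(\frac{9}{2} + \frac{\left(-20\right)^{\frac{5}{2}}}{2} + \frac{101 \sqrt{-20}}{2}\right)\right) = \left(\left(-1850 + 97\right) + 19427\right) \left(-19758 + \left(\frac{9}{2} + \frac{800 i \sqrt{5}}{2} + \frac{101 \cdot 2 i \sqrt{5}}{2}\right)\right) = \left(-1753 + 19427\right) \left(-19758 + \left(\frac{9}{2} + 400 i \sqrt{5} + 101 i \sqrt{5}\right)\right) = 17674 \left(-19758 + \left(\frac{9}{2} + 501 i \sqrt{5}\right)\right) = 17674 \left(- \frac{39507}{2} + 501 i \sqrt{5}\right) = -349123359 + 8854674 i \sqrt{5}$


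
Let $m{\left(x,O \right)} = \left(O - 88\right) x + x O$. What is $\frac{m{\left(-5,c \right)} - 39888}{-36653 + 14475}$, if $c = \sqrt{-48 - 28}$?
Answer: $\frac{19724}{11089} + \frac{10 i \sqrt{19}}{11089} \approx 1.7787 + 0.0039308 i$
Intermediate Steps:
$c = 2 i \sqrt{19}$ ($c = \sqrt{-76} = 2 i \sqrt{19} \approx 8.7178 i$)
$m{\left(x,O \right)} = O x + x \left(-88 + O\right)$ ($m{\left(x,O \right)} = \left(-88 + O\right) x + O x = x \left(-88 + O\right) + O x = O x + x \left(-88 + O\right)$)
$\frac{m{\left(-5,c \right)} - 39888}{-36653 + 14475} = \frac{2 \left(-5\right) \left(-44 + 2 i \sqrt{19}\right) - 39888}{-36653 + 14475} = \frac{\left(440 - 20 i \sqrt{19}\right) - 39888}{-22178} = \left(-39448 - 20 i \sqrt{19}\right) \left(- \frac{1}{22178}\right) = \frac{19724}{11089} + \frac{10 i \sqrt{19}}{11089}$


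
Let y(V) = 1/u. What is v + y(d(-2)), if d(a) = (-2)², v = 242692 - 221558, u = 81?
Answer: 1711855/81 ≈ 21134.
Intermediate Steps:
v = 21134
d(a) = 4
y(V) = 1/81
v + y(d(-2)) = 21134 + 1/81 = 1711855/81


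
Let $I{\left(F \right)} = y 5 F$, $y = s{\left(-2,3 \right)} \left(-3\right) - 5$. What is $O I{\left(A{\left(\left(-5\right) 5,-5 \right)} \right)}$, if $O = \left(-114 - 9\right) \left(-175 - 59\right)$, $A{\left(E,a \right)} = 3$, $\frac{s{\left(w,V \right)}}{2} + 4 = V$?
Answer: $431730$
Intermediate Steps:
$s{\left(w,V \right)} = -8 + 2 V$
$y = 1$ ($y = \left(-8 + 2 \cdot 3\right) \left(-3\right) - 5 = \left(-8 + 6\right) \left(-3\right) - 5 = \left(-2\right) \left(-3\right) - 5 = 6 - 5 = 1$)
$I{\left(F \right)} = 5 F$ ($I{\left(F \right)} = 1 \cdot 5 F = 5 F$)
$O = 28782$ ($O = \left(-123\right) \left(-234\right) = 28782$)
$O I{\left(A{\left(\left(-5\right) 5,-5 \right)} \right)} = 28782 \cdot 5 \cdot 3 = 28782 \cdot 15 = 431730$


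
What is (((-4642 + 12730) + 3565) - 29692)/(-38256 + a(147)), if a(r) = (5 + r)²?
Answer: 18039/15152 ≈ 1.1905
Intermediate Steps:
(((-4642 + 12730) + 3565) - 29692)/(-38256 + a(147)) = (((-4642 + 12730) + 3565) - 29692)/(-38256 + (5 + 147)²) = ((8088 + 3565) - 29692)/(-38256 + 152²) = (11653 - 29692)/(-38256 + 23104) = -18039/(-15152) = -18039*(-1/15152) = 18039/15152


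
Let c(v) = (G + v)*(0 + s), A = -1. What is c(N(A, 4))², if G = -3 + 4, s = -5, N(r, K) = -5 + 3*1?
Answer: 25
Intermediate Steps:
N(r, K) = -2 (N(r, K) = -5 + 3 = -2)
G = 1
c(v) = -5 - 5*v (c(v) = (1 + v)*(0 - 5) = (1 + v)*(-5) = -5 - 5*v)
c(N(A, 4))² = (-5 - 5*(-2))² = (-5 + 10)² = 5² = 25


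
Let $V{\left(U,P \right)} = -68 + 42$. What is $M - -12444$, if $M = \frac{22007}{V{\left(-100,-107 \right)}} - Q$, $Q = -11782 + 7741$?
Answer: $\frac{406603}{26} \approx 15639.0$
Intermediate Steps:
$V{\left(U,P \right)} = -26$
$Q = -4041$
$M = \frac{83059}{26}$ ($M = \frac{22007}{-26} - -4041 = 22007 \left(- \frac{1}{26}\right) + 4041 = - \frac{22007}{26} + 4041 = \frac{83059}{26} \approx 3194.6$)
$M - -12444 = \frac{83059}{26} - -12444 = \frac{83059}{26} + 12444 = \frac{406603}{26}$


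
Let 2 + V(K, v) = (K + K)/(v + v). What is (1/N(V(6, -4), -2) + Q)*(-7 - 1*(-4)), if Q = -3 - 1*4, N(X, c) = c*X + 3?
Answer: 207/10 ≈ 20.700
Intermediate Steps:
V(K, v) = -2 + K/v (V(K, v) = -2 + (K + K)/(v + v) = -2 + (2*K)/((2*v)) = -2 + (2*K)*(1/(2*v)) = -2 + K/v)
N(X, c) = 3 + X*c (N(X, c) = X*c + 3 = 3 + X*c)
Q = -7 (Q = -3 - 4 = -7)
(1/N(V(6, -4), -2) + Q)*(-7 - 1*(-4)) = (1/(3 + (-2 + 6/(-4))*(-2)) - 7)*(-7 - 1*(-4)) = (1/(3 + (-2 + 6*(-¼))*(-2)) - 7)*(-7 + 4) = (1/(3 + (-2 - 3/2)*(-2)) - 7)*(-3) = (1/(3 - 7/2*(-2)) - 7)*(-3) = (1/(3 + 7) - 7)*(-3) = (1/10 - 7)*(-3) = (⅒ - 7)*(-3) = -69/10*(-3) = 207/10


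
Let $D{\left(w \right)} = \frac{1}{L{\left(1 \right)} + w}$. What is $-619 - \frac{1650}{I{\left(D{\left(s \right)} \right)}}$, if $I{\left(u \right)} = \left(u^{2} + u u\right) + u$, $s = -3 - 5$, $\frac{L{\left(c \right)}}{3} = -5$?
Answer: $\frac{286617}{7} \approx 40945.0$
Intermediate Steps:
$L{\left(c \right)} = -15$ ($L{\left(c \right)} = 3 \left(-5\right) = -15$)
$s = -8$ ($s = -3 - 5 = -8$)
$D{\left(w \right)} = \frac{1}{-15 + w}$
$I{\left(u \right)} = u + 2 u^{2}$ ($I{\left(u \right)} = \left(u^{2} + u^{2}\right) + u = 2 u^{2} + u = u + 2 u^{2}$)
$-619 - \frac{1650}{I{\left(D{\left(s \right)} \right)}} = -619 - \frac{1650}{\frac{1}{-15 - 8} \left(1 + \frac{2}{-15 - 8}\right)} = -619 - \frac{1650}{\frac{1}{-23} \left(1 + \frac{2}{-23}\right)} = -619 - \frac{1650}{\left(- \frac{1}{23}\right) \left(1 + 2 \left(- \frac{1}{23}\right)\right)} = -619 - \frac{1650}{\left(- \frac{1}{23}\right) \left(1 - \frac{2}{23}\right)} = -619 - \frac{1650}{\left(- \frac{1}{23}\right) \frac{21}{23}} = -619 - \frac{1650}{- \frac{21}{529}} = -619 - 1650 \left(- \frac{529}{21}\right) = -619 - - \frac{290950}{7} = -619 + \frac{290950}{7} = \frac{286617}{7}$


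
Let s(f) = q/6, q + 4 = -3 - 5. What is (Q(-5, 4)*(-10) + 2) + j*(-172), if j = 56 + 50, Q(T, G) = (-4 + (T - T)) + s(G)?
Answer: -18170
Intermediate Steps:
q = -12 (q = -4 + (-3 - 5) = -4 - 8 = -12)
s(f) = -2 (s(f) = -12/6 = -12*1/6 = -2)
Q(T, G) = -6 (Q(T, G) = (-4 + (T - T)) - 2 = (-4 + 0) - 2 = -4 - 2 = -6)
j = 106
(Q(-5, 4)*(-10) + 2) + j*(-172) = (-6*(-10) + 2) + 106*(-172) = (60 + 2) - 18232 = 62 - 18232 = -18170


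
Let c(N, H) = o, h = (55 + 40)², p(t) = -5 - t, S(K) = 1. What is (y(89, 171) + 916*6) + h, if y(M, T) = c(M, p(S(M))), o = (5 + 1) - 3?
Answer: 14524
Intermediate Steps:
o = 3 (o = 6 - 3 = 3)
h = 9025 (h = 95² = 9025)
c(N, H) = 3
y(M, T) = 3
(y(89, 171) + 916*6) + h = (3 + 916*6) + 9025 = (3 + 5496) + 9025 = 5499 + 9025 = 14524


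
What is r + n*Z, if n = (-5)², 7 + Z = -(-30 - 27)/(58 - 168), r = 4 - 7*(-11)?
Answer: -2353/22 ≈ -106.95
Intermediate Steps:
r = 81 (r = 4 + 77 = 81)
Z = -827/110 (Z = -7 - (-30 - 27)/(58 - 168) = -7 - (-57)/(-110) = -7 - (-57)*(-1)/110 = -7 - 1*57/110 = -7 - 57/110 = -827/110 ≈ -7.5182)
n = 25
r + n*Z = 81 + 25*(-827/110) = 81 - 4135/22 = -2353/22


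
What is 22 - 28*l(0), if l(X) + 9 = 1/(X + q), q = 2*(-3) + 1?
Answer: 1398/5 ≈ 279.60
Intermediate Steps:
q = -5 (q = -6 + 1 = -5)
l(X) = -9 + 1/(-5 + X) (l(X) = -9 + 1/(X - 5) = -9 + 1/(-5 + X))
22 - 28*l(0) = 22 - 28*(46 - 9*0)/(-5 + 0) = 22 - 28*(46 + 0)/(-5) = 22 - (-28)*46/5 = 22 - 28*(-46/5) = 22 + 1288/5 = 1398/5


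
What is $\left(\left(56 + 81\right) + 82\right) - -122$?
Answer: $341$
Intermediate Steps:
$\left(\left(56 + 81\right) + 82\right) - -122 = \left(137 + 82\right) + 122 = 219 + 122 = 341$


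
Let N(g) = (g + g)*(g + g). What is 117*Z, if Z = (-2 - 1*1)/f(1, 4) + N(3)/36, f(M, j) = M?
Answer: -234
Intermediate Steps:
N(g) = 4*g² (N(g) = (2*g)*(2*g) = 4*g²)
Z = -2 (Z = (-2 - 1*1)/1 + (4*3²)/36 = (-2 - 1)*1 + (4*9)*(1/36) = -3*1 + 36*(1/36) = -3 + 1 = -2)
117*Z = 117*(-2) = -234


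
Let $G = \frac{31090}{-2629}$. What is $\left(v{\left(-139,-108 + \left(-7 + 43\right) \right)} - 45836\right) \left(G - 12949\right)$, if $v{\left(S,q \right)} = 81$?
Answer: $\frac{1559056373305}{2629} \approx 5.9302 \cdot 10^{8}$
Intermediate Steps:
$G = - \frac{31090}{2629}$ ($G = 31090 \left(- \frac{1}{2629}\right) = - \frac{31090}{2629} \approx -11.826$)
$\left(v{\left(-139,-108 + \left(-7 + 43\right) \right)} - 45836\right) \left(G - 12949\right) = \left(81 - 45836\right) \left(- \frac{31090}{2629} - 12949\right) = \left(-45755\right) \left(- \frac{34074011}{2629}\right) = \frac{1559056373305}{2629}$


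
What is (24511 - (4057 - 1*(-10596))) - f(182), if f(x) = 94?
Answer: 9764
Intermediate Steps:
(24511 - (4057 - 1*(-10596))) - f(182) = (24511 - (4057 - 1*(-10596))) - 1*94 = (24511 - (4057 + 10596)) - 94 = (24511 - 1*14653) - 94 = (24511 - 14653) - 94 = 9858 - 94 = 9764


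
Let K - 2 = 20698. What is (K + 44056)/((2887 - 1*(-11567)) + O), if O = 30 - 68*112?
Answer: 16189/1717 ≈ 9.4286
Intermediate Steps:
K = 20700 (K = 2 + 20698 = 20700)
O = -7586 (O = 30 - 7616 = -7586)
(K + 44056)/((2887 - 1*(-11567)) + O) = (20700 + 44056)/((2887 - 1*(-11567)) - 7586) = 64756/((2887 + 11567) - 7586) = 64756/(14454 - 7586) = 64756/6868 = 64756*(1/6868) = 16189/1717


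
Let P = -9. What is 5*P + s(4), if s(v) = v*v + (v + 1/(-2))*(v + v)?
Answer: -1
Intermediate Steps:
s(v) = v² + 2*v*(-½ + v) (s(v) = v² + (v + 1*(-½))*(2*v) = v² + (v - ½)*(2*v) = v² + (-½ + v)*(2*v) = v² + 2*v*(-½ + v))
5*P + s(4) = 5*(-9) + 4*(-1 + 3*4) = -45 + 4*(-1 + 12) = -45 + 4*11 = -45 + 44 = -1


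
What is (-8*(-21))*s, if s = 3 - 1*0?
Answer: 504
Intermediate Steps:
s = 3 (s = 3 + 0 = 3)
(-8*(-21))*s = -8*(-21)*3 = 168*3 = 504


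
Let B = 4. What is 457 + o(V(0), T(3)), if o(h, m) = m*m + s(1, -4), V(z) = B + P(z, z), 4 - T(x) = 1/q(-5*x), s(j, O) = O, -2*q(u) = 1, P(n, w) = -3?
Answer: 489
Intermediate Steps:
q(u) = -1/2 (q(u) = -1/2*1 = -1/2)
T(x) = 6 (T(x) = 4 - 1/(-1/2) = 4 - 1*(-2) = 4 + 2 = 6)
V(z) = 1 (V(z) = 4 - 3 = 1)
o(h, m) = -4 + m**2 (o(h, m) = m*m - 4 = m**2 - 4 = -4 + m**2)
457 + o(V(0), T(3)) = 457 + (-4 + 6**2) = 457 + (-4 + 36) = 457 + 32 = 489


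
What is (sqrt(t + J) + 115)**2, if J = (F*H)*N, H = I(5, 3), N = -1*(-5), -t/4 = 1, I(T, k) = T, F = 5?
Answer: 15876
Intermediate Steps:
t = -4 (t = -4*1 = -4)
N = 5
H = 5
J = 125 (J = (5*5)*5 = 25*5 = 125)
(sqrt(t + J) + 115)**2 = (sqrt(-4 + 125) + 115)**2 = (sqrt(121) + 115)**2 = (11 + 115)**2 = 126**2 = 15876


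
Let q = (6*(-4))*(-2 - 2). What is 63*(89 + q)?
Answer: 11655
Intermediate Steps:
q = 96 (q = -24*(-4) = 96)
63*(89 + q) = 63*(89 + 96) = 63*185 = 11655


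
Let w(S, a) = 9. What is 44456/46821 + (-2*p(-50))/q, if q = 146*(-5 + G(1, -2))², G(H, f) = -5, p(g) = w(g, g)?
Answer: 324107411/341793300 ≈ 0.94826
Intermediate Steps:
p(g) = 9
q = 14600 (q = 146*(-5 - 5)² = 146*(-10)² = 146*100 = 14600)
44456/46821 + (-2*p(-50))/q = 44456/46821 - 2*9/14600 = 44456*(1/46821) - 18*1/14600 = 44456/46821 - 9/7300 = 324107411/341793300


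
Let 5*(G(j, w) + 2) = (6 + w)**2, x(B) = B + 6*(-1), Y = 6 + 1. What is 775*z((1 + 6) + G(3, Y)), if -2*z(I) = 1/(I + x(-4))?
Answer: -3875/288 ≈ -13.455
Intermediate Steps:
Y = 7
x(B) = -6 + B (x(B) = B - 6 = -6 + B)
G(j, w) = -2 + (6 + w)**2/5
z(I) = -1/(2*(-10 + I)) (z(I) = -1/(2*(I + (-6 - 4))) = -1/(2*(I - 10)) = -1/(2*(-10 + I)))
775*z((1 + 6) + G(3, Y)) = 775*(-1/(-20 + 2*((1 + 6) + (-2 + (6 + 7)**2/5)))) = 775*(-1/(-20 + 2*(7 + (-2 + (1/5)*13**2)))) = 775*(-1/(-20 + 2*(7 + (-2 + (1/5)*169)))) = 775*(-1/(-20 + 2*(7 + (-2 + 169/5)))) = 775*(-1/(-20 + 2*(7 + 159/5))) = 775*(-1/(-20 + 2*(194/5))) = 775*(-1/(-20 + 388/5)) = 775*(-1/288/5) = 775*(-1*5/288) = 775*(-5/288) = -3875/288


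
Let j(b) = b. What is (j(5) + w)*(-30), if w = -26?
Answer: 630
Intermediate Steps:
(j(5) + w)*(-30) = (5 - 26)*(-30) = -21*(-30) = 630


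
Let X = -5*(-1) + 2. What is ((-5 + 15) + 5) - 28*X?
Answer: -181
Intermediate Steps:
X = 7 (X = 5 + 2 = 7)
((-5 + 15) + 5) - 28*X = ((-5 + 15) + 5) - 28*7 = (10 + 5) - 196 = 15 - 196 = -181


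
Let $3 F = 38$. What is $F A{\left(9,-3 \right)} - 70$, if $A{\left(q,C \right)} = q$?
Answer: $44$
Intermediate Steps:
$F = \frac{38}{3}$ ($F = \frac{1}{3} \cdot 38 = \frac{38}{3} \approx 12.667$)
$F A{\left(9,-3 \right)} - 70 = \frac{38}{3} \cdot 9 - 70 = 114 - 70 = 44$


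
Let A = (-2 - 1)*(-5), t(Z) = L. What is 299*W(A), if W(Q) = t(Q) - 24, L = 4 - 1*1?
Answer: -6279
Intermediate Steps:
L = 3 (L = 4 - 1 = 3)
t(Z) = 3
A = 15 (A = -3*(-5) = 15)
W(Q) = -21 (W(Q) = 3 - 24 = -21)
299*W(A) = 299*(-21) = -6279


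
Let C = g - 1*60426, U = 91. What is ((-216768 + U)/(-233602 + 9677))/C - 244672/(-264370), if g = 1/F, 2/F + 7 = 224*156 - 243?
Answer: 236016261993191/255023597187775 ≈ 0.92547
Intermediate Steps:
F = 1/17347 (F = 2/(-7 + (224*156 - 243)) = 2/(-7 + (34944 - 243)) = 2/(-7 + 34701) = 2/34694 = 2*(1/34694) = 1/17347 ≈ 5.7647e-5)
g = 17347 (g = 1/(1/17347) = 17347)
C = -43079 (C = 17347 - 1*60426 = 17347 - 60426 = -43079)
((-216768 + U)/(-233602 + 9677))/C - 244672/(-264370) = ((-216768 + 91)/(-233602 + 9677))/(-43079) - 244672/(-264370) = -216677/(-223925)*(-1/43079) - 244672*(-1/264370) = -216677*(-1/223925)*(-1/43079) + 122336/132185 = (216677/223925)*(-1/43079) + 122336/132185 = -216677/9646465075 + 122336/132185 = 236016261993191/255023597187775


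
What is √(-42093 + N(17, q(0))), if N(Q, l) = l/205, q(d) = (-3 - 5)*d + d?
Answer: 3*I*√4677 ≈ 205.17*I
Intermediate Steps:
q(d) = -7*d (q(d) = -8*d + d = -7*d)
N(Q, l) = l/205 (N(Q, l) = l*(1/205) = l/205)
√(-42093 + N(17, q(0))) = √(-42093 + (-7*0)/205) = √(-42093 + (1/205)*0) = √(-42093 + 0) = √(-42093) = 3*I*√4677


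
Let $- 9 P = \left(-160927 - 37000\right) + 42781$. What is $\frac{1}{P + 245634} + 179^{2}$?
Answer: $\frac{75804263941}{2365852} \approx 32041.0$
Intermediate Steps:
$P = \frac{155146}{9}$ ($P = - \frac{\left(-160927 - 37000\right) + 42781}{9} = - \frac{-197927 + 42781}{9} = \left(- \frac{1}{9}\right) \left(-155146\right) = \frac{155146}{9} \approx 17238.0$)
$\frac{1}{P + 245634} + 179^{2} = \frac{1}{\frac{155146}{9} + 245634} + 179^{2} = \frac{1}{\frac{2365852}{9}} + 32041 = \frac{9}{2365852} + 32041 = \frac{75804263941}{2365852}$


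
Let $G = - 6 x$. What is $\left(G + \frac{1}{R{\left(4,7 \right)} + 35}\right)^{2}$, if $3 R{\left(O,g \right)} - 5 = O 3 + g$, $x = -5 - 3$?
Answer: $\frac{4264225}{1849} \approx 2306.2$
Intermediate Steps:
$x = -8$ ($x = -5 - 3 = -8$)
$R{\left(O,g \right)} = \frac{5}{3} + O + \frac{g}{3}$ ($R{\left(O,g \right)} = \frac{5}{3} + \frac{O 3 + g}{3} = \frac{5}{3} + \frac{3 O + g}{3} = \frac{5}{3} + \frac{g + 3 O}{3} = \frac{5}{3} + \left(O + \frac{g}{3}\right) = \frac{5}{3} + O + \frac{g}{3}$)
$G = 48$ ($G = \left(-6\right) \left(-8\right) = 48$)
$\left(G + \frac{1}{R{\left(4,7 \right)} + 35}\right)^{2} = \left(48 + \frac{1}{\left(\frac{5}{3} + 4 + \frac{1}{3} \cdot 7\right) + 35}\right)^{2} = \left(48 + \frac{1}{\left(\frac{5}{3} + 4 + \frac{7}{3}\right) + 35}\right)^{2} = \left(48 + \frac{1}{8 + 35}\right)^{2} = \left(48 + \frac{1}{43}\right)^{2} = \left(\frac{2065}{43}\right)^{2} = \frac{4264225}{1849}$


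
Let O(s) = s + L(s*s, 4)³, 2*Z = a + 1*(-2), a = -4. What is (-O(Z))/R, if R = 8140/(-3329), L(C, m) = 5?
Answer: 203069/4070 ≈ 49.894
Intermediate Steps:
Z = -3 (Z = (-4 + 1*(-2))/2 = (-4 - 2)/2 = (½)*(-6) = -3)
O(s) = 125 + s (O(s) = s + 5³ = s + 125 = 125 + s)
R = -8140/3329 (R = 8140*(-1/3329) = -8140/3329 ≈ -2.4452)
(-O(Z))/R = (-(125 - 3))/(-8140/3329) = -1*122*(-3329/8140) = -122*(-3329/8140) = 203069/4070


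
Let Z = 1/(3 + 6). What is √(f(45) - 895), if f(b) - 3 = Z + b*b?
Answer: √10198/3 ≈ 33.662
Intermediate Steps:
Z = ⅑ (Z = 1/9 = ⅑ ≈ 0.11111)
f(b) = 28/9 + b² (f(b) = 3 + (⅑ + b*b) = 3 + (⅑ + b²) = 28/9 + b²)
√(f(45) - 895) = √((28/9 + 45²) - 895) = √((28/9 + 2025) - 895) = √(18253/9 - 895) = √(10198/9) = √10198/3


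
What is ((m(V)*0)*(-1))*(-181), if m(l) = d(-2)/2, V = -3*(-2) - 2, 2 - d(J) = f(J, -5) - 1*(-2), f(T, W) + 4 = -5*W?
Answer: 0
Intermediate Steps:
f(T, W) = -4 - 5*W
d(J) = -21 (d(J) = 2 - ((-4 - 5*(-5)) - 1*(-2)) = 2 - ((-4 + 25) + 2) = 2 - (21 + 2) = 2 - 1*23 = 2 - 23 = -21)
V = 4 (V = 6 - 2 = 4)
m(l) = -21/2
((m(V)*0)*(-1))*(-181) = (-21/2*0*(-1))*(-181) = (0*(-1))*(-181) = 0*(-181) = 0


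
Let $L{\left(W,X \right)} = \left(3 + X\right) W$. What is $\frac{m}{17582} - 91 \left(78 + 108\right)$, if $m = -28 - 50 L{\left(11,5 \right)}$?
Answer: $- \frac{148798680}{8791} \approx -16926.0$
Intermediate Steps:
$L{\left(W,X \right)} = W \left(3 + X\right)$
$m = -4428$ ($m = -28 - 50 \cdot 11 \left(3 + 5\right) = -28 - 50 \cdot 11 \cdot 8 = -28 - 4400 = -4428$)
$\frac{m}{17582} - 91 \left(78 + 108\right) = - \frac{4428}{17582} - 91 \left(78 + 108\right) = \left(-4428\right) \frac{1}{17582} - 16926 = - \frac{2214}{8791} - 16926 = - \frac{148798680}{8791}$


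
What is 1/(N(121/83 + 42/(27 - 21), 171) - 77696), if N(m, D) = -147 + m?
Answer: -83/6460267 ≈ -1.2848e-5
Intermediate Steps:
1/(N(121/83 + 42/(27 - 21), 171) - 77696) = 1/((-147 + (121/83 + 42/(27 - 21))) - 77696) = 1/((-147 + (121*(1/83) + 42/6)) - 77696) = 1/((-147 + (121/83 + 42*(1/6))) - 77696) = 1/((-147 + (121/83 + 7)) - 77696) = 1/((-147 + 702/83) - 77696) = 1/(-11499/83 - 77696) = 1/(-6460267/83) = -83/6460267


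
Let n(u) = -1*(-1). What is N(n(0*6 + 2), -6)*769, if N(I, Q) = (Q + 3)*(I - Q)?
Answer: -16149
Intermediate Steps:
n(u) = 1
N(I, Q) = (3 + Q)*(I - Q)
N(n(0*6 + 2), -6)*769 = (-1*(-6)² - 3*(-6) + 3*1 + 1*(-6))*769 = (-1*36 + 18 + 3 - 6)*769 = (-36 + 18 + 3 - 6)*769 = -21*769 = -16149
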